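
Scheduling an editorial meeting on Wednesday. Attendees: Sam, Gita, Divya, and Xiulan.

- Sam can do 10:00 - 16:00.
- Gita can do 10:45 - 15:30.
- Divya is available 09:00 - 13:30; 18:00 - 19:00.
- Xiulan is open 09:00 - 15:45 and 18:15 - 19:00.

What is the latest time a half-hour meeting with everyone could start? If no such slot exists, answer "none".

Sam ∩ Gita: 10:45-15:30.
Sam ∩ Gita ∩ Divya: 10:45-13:30.
Sam ∩ Gita ∩ Divya ∩ Xiulan: 10:45-13:30.
The last common window of at least 30 minutes is 10:45-13:30; a 30-minute meeting can start as late as 13:00 and still end by 13:30.

13:00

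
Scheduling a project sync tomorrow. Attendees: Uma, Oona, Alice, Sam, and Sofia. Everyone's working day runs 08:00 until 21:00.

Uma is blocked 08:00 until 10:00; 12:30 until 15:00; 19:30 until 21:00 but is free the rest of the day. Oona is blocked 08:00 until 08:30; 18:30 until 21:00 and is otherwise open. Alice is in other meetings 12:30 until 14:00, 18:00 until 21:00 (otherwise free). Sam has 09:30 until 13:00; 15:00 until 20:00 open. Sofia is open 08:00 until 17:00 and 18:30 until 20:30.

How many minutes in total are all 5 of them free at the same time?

Uma free: 10:00-12:30, 15:00-19:30 (invert busy blocks within the working day).
Oona free: 08:30-18:30 (invert busy blocks within the working day).
Alice free: 08:00-12:30, 14:00-18:00 (invert busy blocks within the working day).
Sam free: 09:30-13:00, 15:00-20:00.
Sofia free: 08:00-17:00, 18:30-20:30.
Uma ∩ Oona: 10:00-12:30, 15:00-18:30.
Uma ∩ Oona ∩ Alice: 10:00-12:30, 15:00-18:00.
Uma ∩ Oona ∩ Alice ∩ Sam: 10:00-12:30, 15:00-18:00.
Uma ∩ Oona ∩ Alice ∩ Sam ∩ Sofia: 10:00-12:30, 15:00-17:00.
Those are the intersection windows.
Summing the common windows: 150 + 120 = 270 minutes.

270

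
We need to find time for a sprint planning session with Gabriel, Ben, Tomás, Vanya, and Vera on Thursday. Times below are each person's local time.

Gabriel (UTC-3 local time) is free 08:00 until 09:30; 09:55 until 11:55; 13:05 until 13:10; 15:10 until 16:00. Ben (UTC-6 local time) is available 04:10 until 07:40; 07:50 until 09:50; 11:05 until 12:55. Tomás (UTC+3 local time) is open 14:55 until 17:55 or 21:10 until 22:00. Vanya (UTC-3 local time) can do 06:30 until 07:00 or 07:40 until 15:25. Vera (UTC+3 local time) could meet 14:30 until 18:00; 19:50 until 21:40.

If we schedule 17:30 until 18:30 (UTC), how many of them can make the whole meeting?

Gabriel in UTC: 11:00-12:30, 12:55-14:55, 16:05-16:10, 18:10-19:00 (add 3h to convert from UTC-3).
Ben in UTC: 10:10-13:40, 13:50-15:50, 17:05-18:55 (add 6h to convert from UTC-6).
Tomás in UTC: 11:55-14:55, 18:10-19:00 (subtract 3h to convert from UTC+3).
Vanya in UTC: 09:30-10:00, 10:40-18:25 (add 3h to convert from UTC-3).
Vera in UTC: 11:30-15:00, 16:50-18:40 (subtract 3h to convert from UTC+3).
Ben and Vera can make the full 17:30-18:30 slot — that's 2.

2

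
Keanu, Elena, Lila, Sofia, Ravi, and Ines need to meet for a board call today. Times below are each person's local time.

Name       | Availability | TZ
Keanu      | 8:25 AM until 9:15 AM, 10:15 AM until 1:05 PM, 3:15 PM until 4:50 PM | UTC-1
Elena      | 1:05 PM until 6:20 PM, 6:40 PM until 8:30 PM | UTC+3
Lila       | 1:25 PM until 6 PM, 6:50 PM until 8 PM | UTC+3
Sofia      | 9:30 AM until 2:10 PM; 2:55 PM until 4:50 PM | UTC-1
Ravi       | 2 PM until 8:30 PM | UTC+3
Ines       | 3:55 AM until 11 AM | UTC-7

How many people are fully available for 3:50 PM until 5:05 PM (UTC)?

Keanu in UTC: 09:25-10:15, 11:15-14:05, 16:15-17:50 (add 1h to convert from UTC-1).
Elena in UTC: 10:05-15:20, 15:40-17:30 (subtract 3h to convert from UTC+3).
Lila in UTC: 10:25-15:00, 15:50-17:00 (subtract 3h to convert from UTC+3).
Sofia in UTC: 10:30-15:10, 15:55-17:50 (add 1h to convert from UTC-1).
Ravi in UTC: 11:00-17:30 (subtract 3h to convert from UTC+3).
Ines in UTC: 10:55-18:00 (add 7h to convert from UTC-7).
Elena, Ravi, and Ines can make the full 15:50-17:05 slot — that's 3.

3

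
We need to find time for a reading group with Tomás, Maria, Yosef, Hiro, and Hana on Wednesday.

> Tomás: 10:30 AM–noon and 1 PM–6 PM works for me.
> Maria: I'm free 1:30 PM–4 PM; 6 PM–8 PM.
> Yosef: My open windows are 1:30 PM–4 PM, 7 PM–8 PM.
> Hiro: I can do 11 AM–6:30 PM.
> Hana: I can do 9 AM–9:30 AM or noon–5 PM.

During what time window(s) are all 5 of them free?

13:30-16:00

Tomás ∩ Maria: 13:30-16:00.
Tomás ∩ Maria ∩ Yosef: 13:30-16:00.
Tomás ∩ Maria ∩ Yosef ∩ Hiro: 13:30-16:00.
Tomás ∩ Maria ∩ Yosef ∩ Hiro ∩ Hana: 13:30-16:00.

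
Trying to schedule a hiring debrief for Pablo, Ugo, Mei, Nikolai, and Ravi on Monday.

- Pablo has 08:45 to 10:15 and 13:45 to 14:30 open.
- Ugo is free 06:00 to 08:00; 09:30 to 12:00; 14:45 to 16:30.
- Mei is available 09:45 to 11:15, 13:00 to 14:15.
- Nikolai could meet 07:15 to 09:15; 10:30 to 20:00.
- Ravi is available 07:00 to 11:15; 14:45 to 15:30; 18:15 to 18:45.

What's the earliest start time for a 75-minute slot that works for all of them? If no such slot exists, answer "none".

Pablo ∩ Ugo: 09:30-10:15.
Pablo ∩ Ugo ∩ Mei: 09:45-10:15.
Pablo ∩ Ugo ∩ Mei ∩ Nikolai: ∅.
Pablo ∩ Ugo ∩ Mei ∩ Nikolai ∩ Ravi: ∅.
There is no time when everyone is free.
No common window is at least 75 minutes long.

none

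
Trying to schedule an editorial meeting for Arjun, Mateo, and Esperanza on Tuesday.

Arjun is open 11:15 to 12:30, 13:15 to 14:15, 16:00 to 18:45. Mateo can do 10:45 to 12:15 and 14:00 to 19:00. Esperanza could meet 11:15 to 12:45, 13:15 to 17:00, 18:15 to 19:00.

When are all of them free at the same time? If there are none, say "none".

Arjun ∩ Mateo: 11:15-12:15, 14:00-14:15, 16:00-18:45.
Arjun ∩ Mateo ∩ Esperanza: 11:15-12:15, 14:00-14:15, 16:00-17:00, 18:15-18:45.

11:15-12:15, 14:00-14:15, 16:00-17:00, 18:15-18:45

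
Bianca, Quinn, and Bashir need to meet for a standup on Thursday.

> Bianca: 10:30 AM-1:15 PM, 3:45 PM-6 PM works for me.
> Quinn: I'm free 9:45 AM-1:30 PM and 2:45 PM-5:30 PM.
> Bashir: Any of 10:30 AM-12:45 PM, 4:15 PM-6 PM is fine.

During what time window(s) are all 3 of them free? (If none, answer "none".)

Bianca ∩ Quinn: 10:30-13:15, 15:45-17:30.
Bianca ∩ Quinn ∩ Bashir: 10:30-12:45, 16:15-17:30.
Those are the intersection windows.

10:30-12:45, 16:15-17:30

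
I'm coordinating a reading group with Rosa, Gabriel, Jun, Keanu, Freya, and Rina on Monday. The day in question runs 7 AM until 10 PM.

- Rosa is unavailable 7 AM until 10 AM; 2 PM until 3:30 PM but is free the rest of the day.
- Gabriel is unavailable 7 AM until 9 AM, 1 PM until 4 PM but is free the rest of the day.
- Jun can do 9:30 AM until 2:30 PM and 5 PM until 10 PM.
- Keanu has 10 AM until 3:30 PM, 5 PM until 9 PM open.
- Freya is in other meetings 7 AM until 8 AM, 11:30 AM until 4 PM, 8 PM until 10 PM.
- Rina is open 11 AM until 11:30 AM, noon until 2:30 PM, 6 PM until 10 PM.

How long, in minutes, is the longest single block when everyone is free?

120

Rosa free: 10:00-14:00, 15:30-22:00 (invert busy blocks within the working day).
Gabriel free: 09:00-13:00, 16:00-22:00 (invert busy blocks within the working day).
Jun free: 09:30-14:30, 17:00-22:00.
Keanu free: 10:00-15:30, 17:00-21:00.
Freya free: 08:00-11:30, 16:00-20:00 (invert busy blocks within the working day).
Rina free: 11:00-11:30, 12:00-14:30, 18:00-22:00.
Rosa ∩ Gabriel: 10:00-13:00, 16:00-22:00.
Rosa ∩ Gabriel ∩ Jun: 10:00-13:00, 17:00-22:00.
Rosa ∩ Gabriel ∩ Jun ∩ Keanu: 10:00-13:00, 17:00-21:00.
Rosa ∩ Gabriel ∩ Jun ∩ Keanu ∩ Freya: 10:00-11:30, 17:00-20:00.
Rosa ∩ Gabriel ∩ Jun ∩ Keanu ∩ Freya ∩ Rina: 11:00-11:30, 18:00-20:00.
So the common availability across everyone is 11:00-11:30, 18:00-20:00.
The longest is 18:00-20:00 at 120 minutes.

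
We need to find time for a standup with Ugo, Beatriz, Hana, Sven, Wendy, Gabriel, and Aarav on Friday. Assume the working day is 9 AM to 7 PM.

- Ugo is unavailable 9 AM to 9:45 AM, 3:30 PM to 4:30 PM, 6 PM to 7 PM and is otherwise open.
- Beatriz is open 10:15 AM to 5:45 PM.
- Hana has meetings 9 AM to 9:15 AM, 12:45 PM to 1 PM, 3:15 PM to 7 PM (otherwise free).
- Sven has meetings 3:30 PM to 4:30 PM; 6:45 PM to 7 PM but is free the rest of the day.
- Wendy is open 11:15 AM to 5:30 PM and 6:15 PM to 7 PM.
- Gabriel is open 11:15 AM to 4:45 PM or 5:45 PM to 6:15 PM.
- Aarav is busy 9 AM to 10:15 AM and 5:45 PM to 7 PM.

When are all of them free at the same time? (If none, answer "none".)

11:15-12:45, 13:00-15:15

Ugo free: 09:45-15:30, 16:30-18:00 (invert busy blocks within the working day).
Beatriz free: 10:15-17:45.
Hana free: 09:15-12:45, 13:00-15:15 (invert busy blocks within the working day).
Sven free: 09:00-15:30, 16:30-18:45 (invert busy blocks within the working day).
Wendy free: 11:15-17:30, 18:15-19:00.
Gabriel free: 11:15-16:45, 17:45-18:15.
Aarav free: 10:15-17:45 (invert busy blocks within the working day).
Ugo ∩ Beatriz: 10:15-15:30, 16:30-17:45.
Ugo ∩ Beatriz ∩ Hana: 10:15-12:45, 13:00-15:15.
Ugo ∩ Beatriz ∩ Hana ∩ Sven: 10:15-12:45, 13:00-15:15.
Ugo ∩ Beatriz ∩ Hana ∩ Sven ∩ Wendy: 11:15-12:45, 13:00-15:15.
Ugo ∩ Beatriz ∩ Hana ∩ Sven ∩ Wendy ∩ Gabriel: 11:15-12:45, 13:00-15:15.
Ugo ∩ Beatriz ∩ Hana ∩ Sven ∩ Wendy ∩ Gabriel ∩ Aarav: 11:15-12:45, 13:00-15:15.
So the common availability across everyone is 11:15-12:45, 13:00-15:15.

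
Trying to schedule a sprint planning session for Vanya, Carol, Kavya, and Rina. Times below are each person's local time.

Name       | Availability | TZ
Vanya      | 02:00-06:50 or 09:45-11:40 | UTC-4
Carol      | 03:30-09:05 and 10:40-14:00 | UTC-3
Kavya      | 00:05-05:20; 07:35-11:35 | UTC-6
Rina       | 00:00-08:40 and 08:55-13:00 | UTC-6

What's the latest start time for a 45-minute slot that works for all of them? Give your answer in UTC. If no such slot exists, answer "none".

14:55

Vanya in UTC: 06:00-10:50, 13:45-15:40 (add 4h to convert from UTC-4).
Carol in UTC: 06:30-12:05, 13:40-17:00 (add 3h to convert from UTC-3).
Kavya in UTC: 06:05-11:20, 13:35-17:35 (add 6h to convert from UTC-6).
Rina in UTC: 06:00-14:40, 14:55-19:00 (add 6h to convert from UTC-6).
Vanya ∩ Carol: 06:30-10:50, 13:45-15:40.
Vanya ∩ Carol ∩ Kavya: 06:30-10:50, 13:45-15:40.
Vanya ∩ Carol ∩ Kavya ∩ Rina: 06:30-10:50, 13:45-14:40, 14:55-15:40.
The last common window of at least 45 minutes is 14:55-15:40; a 45-minute meeting can start as late as 14:55 and still end by 15:40.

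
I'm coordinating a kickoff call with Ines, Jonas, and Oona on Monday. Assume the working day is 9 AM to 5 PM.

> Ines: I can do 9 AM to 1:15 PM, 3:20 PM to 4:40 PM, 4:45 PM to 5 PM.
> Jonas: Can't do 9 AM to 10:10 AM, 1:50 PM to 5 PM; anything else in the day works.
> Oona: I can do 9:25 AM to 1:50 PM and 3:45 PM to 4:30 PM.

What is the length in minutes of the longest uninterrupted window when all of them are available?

Ines free: 09:00-13:15, 15:20-16:40, 16:45-17:00.
Jonas free: 10:10-13:50 (invert busy blocks within the working day).
Oona free: 09:25-13:50, 15:45-16:30.
Ines ∩ Jonas: 10:10-13:15.
Ines ∩ Jonas ∩ Oona: 10:10-13:15.
So the common availability across everyone is 10:10-13:15.
The longest is 10:10-13:15 at 185 minutes.

185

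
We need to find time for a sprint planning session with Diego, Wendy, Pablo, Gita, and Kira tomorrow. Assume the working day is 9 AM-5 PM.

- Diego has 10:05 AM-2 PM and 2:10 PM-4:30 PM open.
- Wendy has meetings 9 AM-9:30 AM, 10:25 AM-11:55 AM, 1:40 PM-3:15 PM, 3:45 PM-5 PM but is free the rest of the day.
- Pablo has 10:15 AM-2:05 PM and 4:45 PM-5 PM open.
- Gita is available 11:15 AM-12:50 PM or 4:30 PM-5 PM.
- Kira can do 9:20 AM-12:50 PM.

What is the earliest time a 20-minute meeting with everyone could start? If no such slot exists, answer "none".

11:55

Diego free: 10:05-14:00, 14:10-16:30.
Wendy free: 09:30-10:25, 11:55-13:40, 15:15-15:45 (invert busy blocks within the working day).
Pablo free: 10:15-14:05, 16:45-17:00.
Gita free: 11:15-12:50, 16:30-17:00.
Kira free: 09:20-12:50.
Diego ∩ Wendy: 10:05-10:25, 11:55-13:40, 15:15-15:45.
Diego ∩ Wendy ∩ Pablo: 10:15-10:25, 11:55-13:40.
Diego ∩ Wendy ∩ Pablo ∩ Gita: 11:55-12:50.
Diego ∩ Wendy ∩ Pablo ∩ Gita ∩ Kira: 11:55-12:50.
The first common window of at least 20 minutes is 11:55-12:50, so the earliest start is 11:55.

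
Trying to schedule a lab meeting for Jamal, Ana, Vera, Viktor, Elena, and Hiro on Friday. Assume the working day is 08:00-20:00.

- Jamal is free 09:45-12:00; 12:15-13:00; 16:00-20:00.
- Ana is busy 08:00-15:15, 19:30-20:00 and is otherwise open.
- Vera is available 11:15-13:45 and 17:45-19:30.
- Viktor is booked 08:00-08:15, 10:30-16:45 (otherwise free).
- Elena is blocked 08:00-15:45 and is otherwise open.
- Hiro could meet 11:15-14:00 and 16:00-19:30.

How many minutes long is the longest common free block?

105

Jamal free: 09:45-12:00, 12:15-13:00, 16:00-20:00.
Ana free: 15:15-19:30 (invert busy blocks within the working day).
Vera free: 11:15-13:45, 17:45-19:30.
Viktor free: 08:15-10:30, 16:45-20:00 (invert busy blocks within the working day).
Elena free: 15:45-20:00 (invert busy blocks within the working day).
Hiro free: 11:15-14:00, 16:00-19:30.
Jamal ∩ Ana: 16:00-19:30.
Jamal ∩ Ana ∩ Vera: 17:45-19:30.
Jamal ∩ Ana ∩ Vera ∩ Viktor: 17:45-19:30.
Jamal ∩ Ana ∩ Vera ∩ Viktor ∩ Elena: 17:45-19:30.
Jamal ∩ Ana ∩ Vera ∩ Viktor ∩ Elena ∩ Hiro: 17:45-19:30.
The longest is 17:45-19:30 at 105 minutes.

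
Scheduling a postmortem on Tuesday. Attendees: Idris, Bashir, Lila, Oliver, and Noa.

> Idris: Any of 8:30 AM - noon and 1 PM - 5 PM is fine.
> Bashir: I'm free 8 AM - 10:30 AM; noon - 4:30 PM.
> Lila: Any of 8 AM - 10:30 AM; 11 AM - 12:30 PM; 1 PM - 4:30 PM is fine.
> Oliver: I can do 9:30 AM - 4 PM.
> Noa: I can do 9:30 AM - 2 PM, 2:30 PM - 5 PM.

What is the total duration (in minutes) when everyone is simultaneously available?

210

Idris ∩ Bashir: 08:30-10:30, 13:00-16:30.
Idris ∩ Bashir ∩ Lila: 08:30-10:30, 13:00-16:30.
Idris ∩ Bashir ∩ Lila ∩ Oliver: 09:30-10:30, 13:00-16:00.
Idris ∩ Bashir ∩ Lila ∩ Oliver ∩ Noa: 09:30-10:30, 13:00-14:00, 14:30-16:00.
Those are the intersection windows.
Summing the common windows: 60 + 60 + 90 = 210 minutes.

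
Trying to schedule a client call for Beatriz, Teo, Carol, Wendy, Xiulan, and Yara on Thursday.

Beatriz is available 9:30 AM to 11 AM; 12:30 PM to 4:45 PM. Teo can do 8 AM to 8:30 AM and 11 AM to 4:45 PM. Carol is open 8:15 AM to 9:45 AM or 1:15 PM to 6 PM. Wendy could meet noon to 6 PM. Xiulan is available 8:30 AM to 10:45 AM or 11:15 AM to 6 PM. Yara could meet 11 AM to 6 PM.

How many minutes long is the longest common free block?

Beatriz ∩ Teo: 12:30-16:45.
Beatriz ∩ Teo ∩ Carol: 13:15-16:45.
Beatriz ∩ Teo ∩ Carol ∩ Wendy: 13:15-16:45.
Beatriz ∩ Teo ∩ Carol ∩ Wendy ∩ Xiulan: 13:15-16:45.
Beatriz ∩ Teo ∩ Carol ∩ Wendy ∩ Xiulan ∩ Yara: 13:15-16:45.
The longest is 13:15-16:45 at 210 minutes.

210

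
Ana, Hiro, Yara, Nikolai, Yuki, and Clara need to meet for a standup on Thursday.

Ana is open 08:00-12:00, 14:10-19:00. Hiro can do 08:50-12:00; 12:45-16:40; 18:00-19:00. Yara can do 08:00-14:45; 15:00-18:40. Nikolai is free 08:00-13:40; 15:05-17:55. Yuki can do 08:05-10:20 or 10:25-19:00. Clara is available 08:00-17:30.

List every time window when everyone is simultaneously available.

08:50-10:20, 10:25-12:00, 15:05-16:40

Ana ∩ Hiro: 08:50-12:00, 14:10-16:40, 18:00-19:00.
Ana ∩ Hiro ∩ Yara: 08:50-12:00, 14:10-14:45, 15:00-16:40, 18:00-18:40.
Ana ∩ Hiro ∩ Yara ∩ Nikolai: 08:50-12:00, 15:05-16:40.
Ana ∩ Hiro ∩ Yara ∩ Nikolai ∩ Yuki: 08:50-10:20, 10:25-12:00, 15:05-16:40.
Ana ∩ Hiro ∩ Yara ∩ Nikolai ∩ Yuki ∩ Clara: 08:50-10:20, 10:25-12:00, 15:05-16:40.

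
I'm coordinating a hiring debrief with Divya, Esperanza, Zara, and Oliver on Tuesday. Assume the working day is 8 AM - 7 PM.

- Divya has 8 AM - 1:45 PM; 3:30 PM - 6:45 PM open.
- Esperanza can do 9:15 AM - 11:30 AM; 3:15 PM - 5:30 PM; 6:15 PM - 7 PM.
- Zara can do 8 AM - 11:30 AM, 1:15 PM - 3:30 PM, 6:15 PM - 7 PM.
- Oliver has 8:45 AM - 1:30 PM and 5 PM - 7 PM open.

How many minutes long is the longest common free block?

Divya ∩ Esperanza: 09:15-11:30, 15:30-17:30, 18:15-18:45.
Divya ∩ Esperanza ∩ Zara: 09:15-11:30, 18:15-18:45.
Divya ∩ Esperanza ∩ Zara ∩ Oliver: 09:15-11:30, 18:15-18:45.
Those are the intersection windows.
The longest is 09:15-11:30 at 135 minutes.

135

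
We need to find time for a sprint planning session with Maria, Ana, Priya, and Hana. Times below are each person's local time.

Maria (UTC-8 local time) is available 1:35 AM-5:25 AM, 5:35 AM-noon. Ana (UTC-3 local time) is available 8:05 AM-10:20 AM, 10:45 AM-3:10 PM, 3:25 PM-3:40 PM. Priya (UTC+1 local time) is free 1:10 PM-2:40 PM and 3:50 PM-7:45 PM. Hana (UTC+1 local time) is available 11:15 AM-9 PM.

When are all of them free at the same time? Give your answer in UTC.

12:10-13:20, 14:50-18:10, 18:25-18:40

Maria in UTC: 09:35-13:25, 13:35-20:00 (add 8h to convert from UTC-8).
Ana in UTC: 11:05-13:20, 13:45-18:10, 18:25-18:40 (add 3h to convert from UTC-3).
Priya in UTC: 12:10-13:40, 14:50-18:45 (subtract 1h to convert from UTC+1).
Hana in UTC: 10:15-20:00 (subtract 1h to convert from UTC+1).
Maria ∩ Ana: 11:05-13:20, 13:45-18:10, 18:25-18:40.
Maria ∩ Ana ∩ Priya: 12:10-13:20, 14:50-18:10, 18:25-18:40.
Maria ∩ Ana ∩ Priya ∩ Hana: 12:10-13:20, 14:50-18:10, 18:25-18:40.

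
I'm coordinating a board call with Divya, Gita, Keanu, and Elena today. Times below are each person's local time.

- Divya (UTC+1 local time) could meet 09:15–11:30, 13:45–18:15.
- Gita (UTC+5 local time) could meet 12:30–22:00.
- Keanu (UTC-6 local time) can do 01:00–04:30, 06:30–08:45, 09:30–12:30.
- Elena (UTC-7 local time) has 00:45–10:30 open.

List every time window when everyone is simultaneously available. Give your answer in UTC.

Divya in UTC: 08:15-10:30, 12:45-17:15 (subtract 1h to convert from UTC+1).
Gita in UTC: 07:30-17:00 (subtract 5h to convert from UTC+5).
Keanu in UTC: 07:00-10:30, 12:30-14:45, 15:30-18:30 (add 6h to convert from UTC-6).
Elena in UTC: 07:45-17:30 (add 7h to convert from UTC-7).
Divya ∩ Gita: 08:15-10:30, 12:45-17:00.
Divya ∩ Gita ∩ Keanu: 08:15-10:30, 12:45-14:45, 15:30-17:00.
Divya ∩ Gita ∩ Keanu ∩ Elena: 08:15-10:30, 12:45-14:45, 15:30-17:00.
So the common availability across everyone is 08:15-10:30, 12:45-14:45, 15:30-17:00.

08:15-10:30, 12:45-14:45, 15:30-17:00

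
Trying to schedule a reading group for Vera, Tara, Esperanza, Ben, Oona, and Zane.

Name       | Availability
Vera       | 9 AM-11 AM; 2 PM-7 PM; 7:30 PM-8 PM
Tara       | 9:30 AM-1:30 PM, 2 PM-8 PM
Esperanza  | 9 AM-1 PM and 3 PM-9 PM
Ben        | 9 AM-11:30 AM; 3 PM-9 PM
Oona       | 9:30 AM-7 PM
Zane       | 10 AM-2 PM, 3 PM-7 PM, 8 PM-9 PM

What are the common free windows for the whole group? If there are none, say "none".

Vera ∩ Tara: 09:30-11:00, 14:00-19:00, 19:30-20:00.
Vera ∩ Tara ∩ Esperanza: 09:30-11:00, 15:00-19:00, 19:30-20:00.
Vera ∩ Tara ∩ Esperanza ∩ Ben: 09:30-11:00, 15:00-19:00, 19:30-20:00.
Vera ∩ Tara ∩ Esperanza ∩ Ben ∩ Oona: 09:30-11:00, 15:00-19:00.
Vera ∩ Tara ∩ Esperanza ∩ Ben ∩ Oona ∩ Zane: 10:00-11:00, 15:00-19:00.

10:00-11:00, 15:00-19:00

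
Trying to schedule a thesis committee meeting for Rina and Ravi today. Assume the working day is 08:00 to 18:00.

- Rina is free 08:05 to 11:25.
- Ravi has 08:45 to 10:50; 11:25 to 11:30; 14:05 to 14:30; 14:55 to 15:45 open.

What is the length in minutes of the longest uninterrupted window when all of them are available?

125

Rina ∩ Ravi: 08:45-10:50.
The longest is 08:45-10:50 at 125 minutes.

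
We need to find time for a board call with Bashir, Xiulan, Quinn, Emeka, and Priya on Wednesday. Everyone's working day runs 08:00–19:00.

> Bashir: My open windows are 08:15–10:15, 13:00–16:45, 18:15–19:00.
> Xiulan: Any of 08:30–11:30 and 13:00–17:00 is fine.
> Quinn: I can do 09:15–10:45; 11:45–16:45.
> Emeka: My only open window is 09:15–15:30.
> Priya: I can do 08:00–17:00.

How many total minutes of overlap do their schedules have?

Bashir ∩ Xiulan: 08:30-10:15, 13:00-16:45.
Bashir ∩ Xiulan ∩ Quinn: 09:15-10:15, 13:00-16:45.
Bashir ∩ Xiulan ∩ Quinn ∩ Emeka: 09:15-10:15, 13:00-15:30.
Bashir ∩ Xiulan ∩ Quinn ∩ Emeka ∩ Priya: 09:15-10:15, 13:00-15:30.
So the common availability across everyone is 09:15-10:15, 13:00-15:30.
Summing the common windows: 60 + 150 = 210 minutes.

210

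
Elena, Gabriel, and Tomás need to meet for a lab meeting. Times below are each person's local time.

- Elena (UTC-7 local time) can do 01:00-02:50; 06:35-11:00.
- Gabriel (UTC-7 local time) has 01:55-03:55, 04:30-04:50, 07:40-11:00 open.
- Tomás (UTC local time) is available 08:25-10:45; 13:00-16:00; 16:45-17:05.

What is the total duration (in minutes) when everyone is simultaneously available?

Elena in UTC: 08:00-09:50, 13:35-18:00 (add 7h to convert from UTC-7).
Gabriel in UTC: 08:55-10:55, 11:30-11:50, 14:40-18:00 (add 7h to convert from UTC-7).
Tomás in UTC: 08:25-10:45, 13:00-16:00, 16:45-17:05.
Elena ∩ Gabriel: 08:55-09:50, 14:40-18:00.
Elena ∩ Gabriel ∩ Tomás: 08:55-09:50, 14:40-16:00, 16:45-17:05.
Summing the common windows: 55 + 80 + 20 = 155 minutes.

155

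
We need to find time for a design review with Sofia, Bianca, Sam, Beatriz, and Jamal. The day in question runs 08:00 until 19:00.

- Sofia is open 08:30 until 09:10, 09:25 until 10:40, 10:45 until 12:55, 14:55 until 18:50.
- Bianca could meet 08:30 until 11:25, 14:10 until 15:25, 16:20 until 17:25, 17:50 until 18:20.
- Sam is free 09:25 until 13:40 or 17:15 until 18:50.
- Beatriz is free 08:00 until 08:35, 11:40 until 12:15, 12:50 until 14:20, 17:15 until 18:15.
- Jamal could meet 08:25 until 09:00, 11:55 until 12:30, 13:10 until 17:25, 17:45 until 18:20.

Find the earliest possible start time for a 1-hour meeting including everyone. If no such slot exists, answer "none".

Sofia ∩ Bianca: 08:30-09:10, 09:25-10:40, 10:45-11:25, 14:55-15:25, 16:20-17:25, 17:50-18:20.
Sofia ∩ Bianca ∩ Sam: 09:25-10:40, 10:45-11:25, 17:15-17:25, 17:50-18:20.
Sofia ∩ Bianca ∩ Sam ∩ Beatriz: 17:15-17:25, 17:50-18:15.
Sofia ∩ Bianca ∩ Sam ∩ Beatriz ∩ Jamal: 17:15-17:25, 17:50-18:15.
No common window is at least 60 minutes long.

none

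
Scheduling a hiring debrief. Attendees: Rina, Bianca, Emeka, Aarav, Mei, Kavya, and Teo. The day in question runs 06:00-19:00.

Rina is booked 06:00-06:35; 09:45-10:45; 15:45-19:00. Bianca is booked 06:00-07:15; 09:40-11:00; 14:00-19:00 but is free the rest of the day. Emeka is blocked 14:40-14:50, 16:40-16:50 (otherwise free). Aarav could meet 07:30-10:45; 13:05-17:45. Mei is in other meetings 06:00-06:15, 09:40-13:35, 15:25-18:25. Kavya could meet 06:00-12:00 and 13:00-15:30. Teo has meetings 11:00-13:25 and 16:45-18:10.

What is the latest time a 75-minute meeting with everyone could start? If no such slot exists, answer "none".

08:25

Rina free: 06:35-09:45, 10:45-15:45 (invert busy blocks within the working day).
Bianca free: 07:15-09:40, 11:00-14:00 (invert busy blocks within the working day).
Emeka free: 06:00-14:40, 14:50-16:40, 16:50-19:00 (invert busy blocks within the working day).
Aarav free: 07:30-10:45, 13:05-17:45.
Mei free: 06:15-09:40, 13:35-15:25, 18:25-19:00 (invert busy blocks within the working day).
Kavya free: 06:00-12:00, 13:00-15:30.
Teo free: 06:00-11:00, 13:25-16:45, 18:10-19:00 (invert busy blocks within the working day).
Rina ∩ Bianca: 07:15-09:40, 11:00-14:00.
Rina ∩ Bianca ∩ Emeka: 07:15-09:40, 11:00-14:00.
Rina ∩ Bianca ∩ Emeka ∩ Aarav: 07:30-09:40, 13:05-14:00.
Rina ∩ Bianca ∩ Emeka ∩ Aarav ∩ Mei: 07:30-09:40, 13:35-14:00.
Rina ∩ Bianca ∩ Emeka ∩ Aarav ∩ Mei ∩ Kavya: 07:30-09:40, 13:35-14:00.
Rina ∩ Bianca ∩ Emeka ∩ Aarav ∩ Mei ∩ Kavya ∩ Teo: 07:30-09:40, 13:35-14:00.
The last common window of at least 75 minutes is 07:30-09:40; a 75-minute meeting can start as late as 08:25 and still end by 09:40.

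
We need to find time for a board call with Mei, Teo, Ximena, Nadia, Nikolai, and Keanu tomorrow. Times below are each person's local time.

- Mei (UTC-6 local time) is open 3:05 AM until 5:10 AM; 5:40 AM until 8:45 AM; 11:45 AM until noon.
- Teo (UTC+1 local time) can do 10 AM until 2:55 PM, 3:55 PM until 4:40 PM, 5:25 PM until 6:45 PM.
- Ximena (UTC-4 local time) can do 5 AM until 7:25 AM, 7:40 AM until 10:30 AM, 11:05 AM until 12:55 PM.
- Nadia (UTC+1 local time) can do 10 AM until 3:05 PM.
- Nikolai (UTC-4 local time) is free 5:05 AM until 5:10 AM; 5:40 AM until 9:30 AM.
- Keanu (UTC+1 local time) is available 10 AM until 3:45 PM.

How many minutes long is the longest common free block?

110

Mei in UTC: 09:05-11:10, 11:40-14:45, 17:45-18:00 (add 6h to convert from UTC-6).
Teo in UTC: 09:00-13:55, 14:55-15:40, 16:25-17:45 (subtract 1h to convert from UTC+1).
Ximena in UTC: 09:00-11:25, 11:40-14:30, 15:05-16:55 (add 4h to convert from UTC-4).
Nadia in UTC: 09:00-14:05 (subtract 1h to convert from UTC+1).
Nikolai in UTC: 09:05-09:10, 09:40-13:30 (add 4h to convert from UTC-4).
Keanu in UTC: 09:00-14:45 (subtract 1h to convert from UTC+1).
Mei ∩ Teo: 09:05-11:10, 11:40-13:55.
Mei ∩ Teo ∩ Ximena: 09:05-11:10, 11:40-13:55.
Mei ∩ Teo ∩ Ximena ∩ Nadia: 09:05-11:10, 11:40-13:55.
Mei ∩ Teo ∩ Ximena ∩ Nadia ∩ Nikolai: 09:05-09:10, 09:40-11:10, 11:40-13:30.
Mei ∩ Teo ∩ Ximena ∩ Nadia ∩ Nikolai ∩ Keanu: 09:05-09:10, 09:40-11:10, 11:40-13:30.
The longest is 11:40-13:30 at 110 minutes.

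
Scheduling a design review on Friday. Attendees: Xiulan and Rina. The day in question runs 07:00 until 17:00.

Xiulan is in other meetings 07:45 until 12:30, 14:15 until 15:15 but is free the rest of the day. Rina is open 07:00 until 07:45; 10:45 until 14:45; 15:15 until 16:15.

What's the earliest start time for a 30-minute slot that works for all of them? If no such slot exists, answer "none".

07:00

Xiulan free: 07:00-07:45, 12:30-14:15, 15:15-17:00 (invert busy blocks within the working day).
Rina free: 07:00-07:45, 10:45-14:45, 15:15-16:15.
Xiulan ∩ Rina: 07:00-07:45, 12:30-14:15, 15:15-16:15.
The first common window of at least 30 minutes is 07:00-07:45, so the earliest start is 07:00.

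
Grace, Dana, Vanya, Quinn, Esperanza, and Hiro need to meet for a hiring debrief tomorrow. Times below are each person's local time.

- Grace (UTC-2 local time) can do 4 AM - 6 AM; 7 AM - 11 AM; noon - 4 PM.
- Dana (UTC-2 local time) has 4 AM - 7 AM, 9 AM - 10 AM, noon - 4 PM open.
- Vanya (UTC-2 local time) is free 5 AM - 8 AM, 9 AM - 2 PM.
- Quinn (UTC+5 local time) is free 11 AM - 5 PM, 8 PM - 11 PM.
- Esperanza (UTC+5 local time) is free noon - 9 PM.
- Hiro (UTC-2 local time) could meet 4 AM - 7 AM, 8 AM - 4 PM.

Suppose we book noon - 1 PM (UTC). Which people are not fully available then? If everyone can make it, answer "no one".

Dana, Quinn

Grace in UTC: 06:00-08:00, 09:00-13:00, 14:00-18:00 (add 2h to convert from UTC-2).
Dana in UTC: 06:00-09:00, 11:00-12:00, 14:00-18:00 (add 2h to convert from UTC-2).
Vanya in UTC: 07:00-10:00, 11:00-16:00 (add 2h to convert from UTC-2).
Quinn in UTC: 06:00-12:00, 15:00-18:00 (subtract 5h to convert from UTC+5).
Esperanza in UTC: 07:00-16:00 (subtract 5h to convert from UTC+5).
Hiro in UTC: 06:00-09:00, 10:00-18:00 (add 2h to convert from UTC-2).
Grace: free for 12:00-13:00. Dana: not fully free for 12:00-13:00. Vanya: free for 12:00-13:00. Quinn: not fully free for 12:00-13:00. Esperanza: free for 12:00-13:00. Hiro: free for 12:00-13:00.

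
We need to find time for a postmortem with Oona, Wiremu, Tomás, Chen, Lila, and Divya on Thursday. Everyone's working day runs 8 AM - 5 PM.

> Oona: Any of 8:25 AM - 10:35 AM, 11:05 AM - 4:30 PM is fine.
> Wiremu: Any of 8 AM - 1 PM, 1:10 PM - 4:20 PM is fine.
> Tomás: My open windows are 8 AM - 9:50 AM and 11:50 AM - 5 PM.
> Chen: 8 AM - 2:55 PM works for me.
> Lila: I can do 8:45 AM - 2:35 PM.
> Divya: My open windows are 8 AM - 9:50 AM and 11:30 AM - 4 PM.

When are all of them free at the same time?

Oona ∩ Wiremu: 08:25-10:35, 11:05-13:00, 13:10-16:20.
Oona ∩ Wiremu ∩ Tomás: 08:25-09:50, 11:50-13:00, 13:10-16:20.
Oona ∩ Wiremu ∩ Tomás ∩ Chen: 08:25-09:50, 11:50-13:00, 13:10-14:55.
Oona ∩ Wiremu ∩ Tomás ∩ Chen ∩ Lila: 08:45-09:50, 11:50-13:00, 13:10-14:35.
Oona ∩ Wiremu ∩ Tomás ∩ Chen ∩ Lila ∩ Divya: 08:45-09:50, 11:50-13:00, 13:10-14:35.

08:45-09:50, 11:50-13:00, 13:10-14:35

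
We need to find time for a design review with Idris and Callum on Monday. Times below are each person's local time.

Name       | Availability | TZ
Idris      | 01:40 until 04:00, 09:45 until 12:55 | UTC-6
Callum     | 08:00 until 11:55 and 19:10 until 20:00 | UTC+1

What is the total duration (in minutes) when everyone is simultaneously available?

185

Idris in UTC: 07:40-10:00, 15:45-18:55 (add 6h to convert from UTC-6).
Callum in UTC: 07:00-10:55, 18:10-19:00 (subtract 1h to convert from UTC+1).
Idris ∩ Callum: 07:40-10:00, 18:10-18:55.
Summing the common windows: 140 + 45 = 185 minutes.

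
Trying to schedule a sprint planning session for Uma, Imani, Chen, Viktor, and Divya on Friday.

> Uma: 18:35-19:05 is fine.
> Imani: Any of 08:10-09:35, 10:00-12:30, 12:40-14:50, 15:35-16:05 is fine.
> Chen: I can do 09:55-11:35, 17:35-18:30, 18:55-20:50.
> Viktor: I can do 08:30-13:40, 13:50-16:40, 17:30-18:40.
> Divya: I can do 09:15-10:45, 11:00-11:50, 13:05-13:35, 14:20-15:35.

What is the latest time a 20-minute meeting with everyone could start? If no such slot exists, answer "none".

none

Uma ∩ Imani: ∅.
Uma ∩ Imani ∩ Chen: ∅.
Uma ∩ Imani ∩ Chen ∩ Viktor: ∅.
Uma ∩ Imani ∩ Chen ∩ Viktor ∩ Divya: ∅.
There is no time when everyone is free.
No common window is at least 20 minutes long.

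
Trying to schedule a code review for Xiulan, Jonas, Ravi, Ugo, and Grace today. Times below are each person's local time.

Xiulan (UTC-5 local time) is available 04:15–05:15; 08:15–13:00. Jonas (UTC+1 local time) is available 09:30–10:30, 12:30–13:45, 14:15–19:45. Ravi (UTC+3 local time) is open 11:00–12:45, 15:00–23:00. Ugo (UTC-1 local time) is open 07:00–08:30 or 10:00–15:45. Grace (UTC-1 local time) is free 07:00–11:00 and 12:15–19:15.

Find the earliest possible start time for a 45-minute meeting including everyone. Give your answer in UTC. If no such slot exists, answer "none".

Xiulan in UTC: 09:15-10:15, 13:15-18:00 (add 5h to convert from UTC-5).
Jonas in UTC: 08:30-09:30, 11:30-12:45, 13:15-18:45 (subtract 1h to convert from UTC+1).
Ravi in UTC: 08:00-09:45, 12:00-20:00 (subtract 3h to convert from UTC+3).
Ugo in UTC: 08:00-09:30, 11:00-16:45 (add 1h to convert from UTC-1).
Grace in UTC: 08:00-12:00, 13:15-20:15 (add 1h to convert from UTC-1).
Xiulan ∩ Jonas: 09:15-09:30, 13:15-18:00.
Xiulan ∩ Jonas ∩ Ravi: 09:15-09:30, 13:15-18:00.
Xiulan ∩ Jonas ∩ Ravi ∩ Ugo: 09:15-09:30, 13:15-16:45.
Xiulan ∩ Jonas ∩ Ravi ∩ Ugo ∩ Grace: 09:15-09:30, 13:15-16:45.
The first common window of at least 45 minutes is 13:15-16:45, so the earliest start is 13:15.

13:15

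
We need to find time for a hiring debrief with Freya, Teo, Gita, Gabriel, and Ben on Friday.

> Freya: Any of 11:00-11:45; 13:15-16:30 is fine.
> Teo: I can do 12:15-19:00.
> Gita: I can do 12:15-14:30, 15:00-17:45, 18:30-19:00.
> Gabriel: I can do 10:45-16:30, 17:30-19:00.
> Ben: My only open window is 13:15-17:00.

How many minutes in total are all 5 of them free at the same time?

165

Freya ∩ Teo: 13:15-16:30.
Freya ∩ Teo ∩ Gita: 13:15-14:30, 15:00-16:30.
Freya ∩ Teo ∩ Gita ∩ Gabriel: 13:15-14:30, 15:00-16:30.
Freya ∩ Teo ∩ Gita ∩ Gabriel ∩ Ben: 13:15-14:30, 15:00-16:30.
So the common availability across everyone is 13:15-14:30, 15:00-16:30.
Summing the common windows: 75 + 90 = 165 minutes.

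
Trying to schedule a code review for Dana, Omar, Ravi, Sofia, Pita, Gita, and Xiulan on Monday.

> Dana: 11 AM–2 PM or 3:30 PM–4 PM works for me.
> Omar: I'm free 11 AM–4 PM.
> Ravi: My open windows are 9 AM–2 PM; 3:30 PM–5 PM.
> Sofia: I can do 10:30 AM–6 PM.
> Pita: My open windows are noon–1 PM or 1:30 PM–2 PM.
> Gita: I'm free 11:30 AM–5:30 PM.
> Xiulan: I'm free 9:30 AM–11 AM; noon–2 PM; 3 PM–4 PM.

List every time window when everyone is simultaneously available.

12:00-13:00, 13:30-14:00

Dana ∩ Omar: 11:00-14:00, 15:30-16:00.
Dana ∩ Omar ∩ Ravi: 11:00-14:00, 15:30-16:00.
Dana ∩ Omar ∩ Ravi ∩ Sofia: 11:00-14:00, 15:30-16:00.
Dana ∩ Omar ∩ Ravi ∩ Sofia ∩ Pita: 12:00-13:00, 13:30-14:00.
Dana ∩ Omar ∩ Ravi ∩ Sofia ∩ Pita ∩ Gita: 12:00-13:00, 13:30-14:00.
Dana ∩ Omar ∩ Ravi ∩ Sofia ∩ Pita ∩ Gita ∩ Xiulan: 12:00-13:00, 13:30-14:00.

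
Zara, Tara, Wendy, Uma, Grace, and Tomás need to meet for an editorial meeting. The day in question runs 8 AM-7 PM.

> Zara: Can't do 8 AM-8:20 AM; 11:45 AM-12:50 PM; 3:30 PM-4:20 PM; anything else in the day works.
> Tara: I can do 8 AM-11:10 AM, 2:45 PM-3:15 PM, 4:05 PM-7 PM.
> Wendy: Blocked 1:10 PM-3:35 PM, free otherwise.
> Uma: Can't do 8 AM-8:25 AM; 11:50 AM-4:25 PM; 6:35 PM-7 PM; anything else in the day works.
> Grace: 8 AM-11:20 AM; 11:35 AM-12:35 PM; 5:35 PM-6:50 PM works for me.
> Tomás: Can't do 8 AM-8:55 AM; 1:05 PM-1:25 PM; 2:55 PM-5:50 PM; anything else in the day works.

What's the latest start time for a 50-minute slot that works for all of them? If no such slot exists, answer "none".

10:20

Zara free: 08:20-11:45, 12:50-15:30, 16:20-19:00 (invert busy blocks within the working day).
Tara free: 08:00-11:10, 14:45-15:15, 16:05-19:00.
Wendy free: 08:00-13:10, 15:35-19:00 (invert busy blocks within the working day).
Uma free: 08:25-11:50, 16:25-18:35 (invert busy blocks within the working day).
Grace free: 08:00-11:20, 11:35-12:35, 17:35-18:50.
Tomás free: 08:55-13:05, 13:25-14:55, 17:50-19:00 (invert busy blocks within the working day).
Zara ∩ Tara: 08:20-11:10, 14:45-15:15, 16:20-19:00.
Zara ∩ Tara ∩ Wendy: 08:20-11:10, 16:20-19:00.
Zara ∩ Tara ∩ Wendy ∩ Uma: 08:25-11:10, 16:25-18:35.
Zara ∩ Tara ∩ Wendy ∩ Uma ∩ Grace: 08:25-11:10, 17:35-18:35.
Zara ∩ Tara ∩ Wendy ∩ Uma ∩ Grace ∩ Tomás: 08:55-11:10, 17:50-18:35.
The last common window of at least 50 minutes is 08:55-11:10; a 50-minute meeting can start as late as 10:20 and still end by 11:10.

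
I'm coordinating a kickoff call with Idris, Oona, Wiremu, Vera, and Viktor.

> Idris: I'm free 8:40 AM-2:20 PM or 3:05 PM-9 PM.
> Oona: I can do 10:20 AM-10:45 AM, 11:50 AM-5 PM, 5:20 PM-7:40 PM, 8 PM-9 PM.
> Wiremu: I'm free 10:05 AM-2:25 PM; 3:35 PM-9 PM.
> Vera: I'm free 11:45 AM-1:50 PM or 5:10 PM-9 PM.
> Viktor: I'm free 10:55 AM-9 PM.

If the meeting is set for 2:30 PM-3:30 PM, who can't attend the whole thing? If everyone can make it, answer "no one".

Idris, Vera, Wiremu

Idris: not fully free for 14:30-15:30. Oona: free for 14:30-15:30. Wiremu: not fully free for 14:30-15:30. Vera: not fully free for 14:30-15:30. Viktor: free for 14:30-15:30.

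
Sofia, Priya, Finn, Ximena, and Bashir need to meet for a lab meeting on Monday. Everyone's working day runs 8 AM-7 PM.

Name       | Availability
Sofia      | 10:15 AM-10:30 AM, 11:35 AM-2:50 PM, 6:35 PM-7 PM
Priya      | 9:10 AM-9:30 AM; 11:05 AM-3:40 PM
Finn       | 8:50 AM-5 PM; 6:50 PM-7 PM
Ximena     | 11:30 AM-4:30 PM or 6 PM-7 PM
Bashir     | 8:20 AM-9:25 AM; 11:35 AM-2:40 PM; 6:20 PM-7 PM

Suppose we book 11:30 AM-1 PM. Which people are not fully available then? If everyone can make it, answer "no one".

Sofia: not fully free for 11:30-13:00. Priya: free for 11:30-13:00. Finn: free for 11:30-13:00. Ximena: free for 11:30-13:00. Bashir: not fully free for 11:30-13:00.

Bashir, Sofia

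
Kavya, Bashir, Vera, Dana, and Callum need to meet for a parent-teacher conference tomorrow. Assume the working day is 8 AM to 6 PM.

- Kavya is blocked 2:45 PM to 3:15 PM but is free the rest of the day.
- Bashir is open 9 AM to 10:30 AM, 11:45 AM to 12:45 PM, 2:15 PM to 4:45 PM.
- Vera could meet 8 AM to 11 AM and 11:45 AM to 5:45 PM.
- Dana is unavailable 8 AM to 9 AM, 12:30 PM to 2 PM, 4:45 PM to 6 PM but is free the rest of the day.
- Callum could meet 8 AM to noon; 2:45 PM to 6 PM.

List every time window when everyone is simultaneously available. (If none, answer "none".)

09:00-10:30, 11:45-12:00, 15:15-16:45

Kavya free: 08:00-14:45, 15:15-18:00 (invert busy blocks within the working day).
Bashir free: 09:00-10:30, 11:45-12:45, 14:15-16:45.
Vera free: 08:00-11:00, 11:45-17:45.
Dana free: 09:00-12:30, 14:00-16:45 (invert busy blocks within the working day).
Callum free: 08:00-12:00, 14:45-18:00.
Kavya ∩ Bashir: 09:00-10:30, 11:45-12:45, 14:15-14:45, 15:15-16:45.
Kavya ∩ Bashir ∩ Vera: 09:00-10:30, 11:45-12:45, 14:15-14:45, 15:15-16:45.
Kavya ∩ Bashir ∩ Vera ∩ Dana: 09:00-10:30, 11:45-12:30, 14:15-14:45, 15:15-16:45.
Kavya ∩ Bashir ∩ Vera ∩ Dana ∩ Callum: 09:00-10:30, 11:45-12:00, 15:15-16:45.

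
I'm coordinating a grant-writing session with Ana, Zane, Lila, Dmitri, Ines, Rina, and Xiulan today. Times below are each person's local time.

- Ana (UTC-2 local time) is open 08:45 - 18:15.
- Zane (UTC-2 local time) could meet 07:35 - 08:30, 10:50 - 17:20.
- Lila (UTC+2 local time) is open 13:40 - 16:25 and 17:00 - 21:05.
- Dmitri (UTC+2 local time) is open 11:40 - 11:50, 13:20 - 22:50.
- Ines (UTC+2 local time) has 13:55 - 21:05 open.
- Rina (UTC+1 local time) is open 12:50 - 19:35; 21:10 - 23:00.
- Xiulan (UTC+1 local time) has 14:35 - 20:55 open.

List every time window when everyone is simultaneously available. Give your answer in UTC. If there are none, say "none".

Ana in UTC: 10:45-20:15 (add 2h to convert from UTC-2).
Zane in UTC: 09:35-10:30, 12:50-19:20 (add 2h to convert from UTC-2).
Lila in UTC: 11:40-14:25, 15:00-19:05 (subtract 2h to convert from UTC+2).
Dmitri in UTC: 09:40-09:50, 11:20-20:50 (subtract 2h to convert from UTC+2).
Ines in UTC: 11:55-19:05 (subtract 2h to convert from UTC+2).
Rina in UTC: 11:50-18:35, 20:10-22:00 (subtract 1h to convert from UTC+1).
Xiulan in UTC: 13:35-19:55 (subtract 1h to convert from UTC+1).
Ana ∩ Zane: 12:50-19:20.
Ana ∩ Zane ∩ Lila: 12:50-14:25, 15:00-19:05.
Ana ∩ Zane ∩ Lila ∩ Dmitri: 12:50-14:25, 15:00-19:05.
Ana ∩ Zane ∩ Lila ∩ Dmitri ∩ Ines: 12:50-14:25, 15:00-19:05.
Ana ∩ Zane ∩ Lila ∩ Dmitri ∩ Ines ∩ Rina: 12:50-14:25, 15:00-18:35.
Ana ∩ Zane ∩ Lila ∩ Dmitri ∩ Ines ∩ Rina ∩ Xiulan: 13:35-14:25, 15:00-18:35.
So the common availability across everyone is 13:35-14:25, 15:00-18:35.

13:35-14:25, 15:00-18:35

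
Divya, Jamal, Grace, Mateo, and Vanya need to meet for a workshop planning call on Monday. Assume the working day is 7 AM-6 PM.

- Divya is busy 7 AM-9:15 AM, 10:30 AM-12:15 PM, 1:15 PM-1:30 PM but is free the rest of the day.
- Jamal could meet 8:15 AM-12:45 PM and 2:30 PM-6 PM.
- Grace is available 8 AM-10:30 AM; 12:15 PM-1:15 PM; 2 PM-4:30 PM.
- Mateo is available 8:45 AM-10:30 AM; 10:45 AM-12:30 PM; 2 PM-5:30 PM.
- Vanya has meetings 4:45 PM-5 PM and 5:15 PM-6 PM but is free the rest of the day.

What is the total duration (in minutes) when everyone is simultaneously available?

210

Divya free: 09:15-10:30, 12:15-13:15, 13:30-18:00 (invert busy blocks within the working day).
Jamal free: 08:15-12:45, 14:30-18:00.
Grace free: 08:00-10:30, 12:15-13:15, 14:00-16:30.
Mateo free: 08:45-10:30, 10:45-12:30, 14:00-17:30.
Vanya free: 07:00-16:45, 17:00-17:15 (invert busy blocks within the working day).
Divya ∩ Jamal: 09:15-10:30, 12:15-12:45, 14:30-18:00.
Divya ∩ Jamal ∩ Grace: 09:15-10:30, 12:15-12:45, 14:30-16:30.
Divya ∩ Jamal ∩ Grace ∩ Mateo: 09:15-10:30, 12:15-12:30, 14:30-16:30.
Divya ∩ Jamal ∩ Grace ∩ Mateo ∩ Vanya: 09:15-10:30, 12:15-12:30, 14:30-16:30.
Summing the common windows: 75 + 15 + 120 = 210 minutes.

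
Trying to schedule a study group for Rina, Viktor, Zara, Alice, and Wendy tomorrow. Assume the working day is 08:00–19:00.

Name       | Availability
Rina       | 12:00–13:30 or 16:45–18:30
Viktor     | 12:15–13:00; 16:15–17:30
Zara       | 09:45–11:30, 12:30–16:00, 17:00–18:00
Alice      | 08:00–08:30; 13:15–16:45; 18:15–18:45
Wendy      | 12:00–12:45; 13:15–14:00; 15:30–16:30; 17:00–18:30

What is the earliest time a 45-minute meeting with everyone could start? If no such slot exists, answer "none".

none

Rina ∩ Viktor: 12:15-13:00, 16:45-17:30.
Rina ∩ Viktor ∩ Zara: 12:30-13:00, 17:00-17:30.
Rina ∩ Viktor ∩ Zara ∩ Alice: ∅.
Rina ∩ Viktor ∩ Zara ∩ Alice ∩ Wendy: ∅.
There is no time when everyone is free.
No common window is at least 45 minutes long.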